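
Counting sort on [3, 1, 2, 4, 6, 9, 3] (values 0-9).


Input: [3, 1, 2, 4, 6, 9, 3]
Counts: [0, 1, 1, 2, 1, 0, 1, 0, 0, 1]

Sorted: [1, 2, 3, 3, 4, 6, 9]


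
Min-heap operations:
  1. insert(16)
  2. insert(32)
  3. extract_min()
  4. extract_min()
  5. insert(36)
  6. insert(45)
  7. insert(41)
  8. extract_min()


insert(16) -> [16]
insert(32) -> [16, 32]
extract_min()->16, [32]
extract_min()->32, []
insert(36) -> [36]
insert(45) -> [36, 45]
insert(41) -> [36, 45, 41]
extract_min()->36, [41, 45]

Final heap: [41, 45]


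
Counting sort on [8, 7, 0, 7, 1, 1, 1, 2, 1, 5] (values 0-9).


Input: [8, 7, 0, 7, 1, 1, 1, 2, 1, 5]
Counts: [1, 4, 1, 0, 0, 1, 0, 2, 1, 0]

Sorted: [0, 1, 1, 1, 1, 2, 5, 7, 7, 8]


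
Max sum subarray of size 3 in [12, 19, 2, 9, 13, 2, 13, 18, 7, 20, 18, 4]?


[0:3]: 33
[1:4]: 30
[2:5]: 24
[3:6]: 24
[4:7]: 28
[5:8]: 33
[6:9]: 38
[7:10]: 45
[8:11]: 45
[9:12]: 42

Max: 45 at [7:10]


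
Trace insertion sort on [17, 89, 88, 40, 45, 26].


Initial: [17, 89, 88, 40, 45, 26]
Insert 89: [17, 89, 88, 40, 45, 26]
Insert 88: [17, 88, 89, 40, 45, 26]
Insert 40: [17, 40, 88, 89, 45, 26]
Insert 45: [17, 40, 45, 88, 89, 26]
Insert 26: [17, 26, 40, 45, 88, 89]

Sorted: [17, 26, 40, 45, 88, 89]


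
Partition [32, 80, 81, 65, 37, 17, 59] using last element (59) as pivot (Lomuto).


Pivot: 59
  32 <= 59: advance i (no swap)
  37 <= 59: swap -> [32, 37, 81, 65, 80, 17, 59]
  17 <= 59: swap -> [32, 37, 17, 65, 80, 81, 59]
Place pivot at 3: [32, 37, 17, 59, 80, 81, 65]

Partitioned: [32, 37, 17, 59, 80, 81, 65]


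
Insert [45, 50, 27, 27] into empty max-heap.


Insert 45: [45]
Insert 50: [50, 45]
Insert 27: [50, 45, 27]
Insert 27: [50, 45, 27, 27]

Final heap: [50, 45, 27, 27]


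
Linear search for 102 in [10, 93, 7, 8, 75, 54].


i=0: 10!=102
i=1: 93!=102
i=2: 7!=102
i=3: 8!=102
i=4: 75!=102
i=5: 54!=102

Not found, 6 comps


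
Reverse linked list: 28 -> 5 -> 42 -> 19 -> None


Step 1: curr=28, set curr.next=prev(None) | reversed so far: 28
Step 2: curr=5, set curr.next=prev(28) | reversed so far: 5 -> 28
Step 3: curr=42, set curr.next=prev(5) | reversed so far: 42 -> 5 -> 28
Step 4: curr=19, set curr.next=prev(42) | reversed so far: 19 -> 42 -> 5 -> 28

19 -> 42 -> 5 -> 28 -> None


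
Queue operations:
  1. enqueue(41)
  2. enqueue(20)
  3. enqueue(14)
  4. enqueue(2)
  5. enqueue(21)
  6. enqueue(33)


enqueue(41) -> [41]
enqueue(20) -> [41, 20]
enqueue(14) -> [41, 20, 14]
enqueue(2) -> [41, 20, 14, 2]
enqueue(21) -> [41, 20, 14, 2, 21]
enqueue(33) -> [41, 20, 14, 2, 21, 33]

Final queue: [41, 20, 14, 2, 21, 33]


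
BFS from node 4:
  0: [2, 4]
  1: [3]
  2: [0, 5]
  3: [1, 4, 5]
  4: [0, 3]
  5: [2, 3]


Visit 4, enqueue [0, 3]
Visit 0, enqueue [2]
Visit 3, enqueue [1, 5]
Visit 2, enqueue []
Visit 1, enqueue []
Visit 5, enqueue []

BFS order: [4, 0, 3, 2, 1, 5]


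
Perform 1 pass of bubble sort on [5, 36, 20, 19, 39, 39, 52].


Initial: [5, 36, 20, 19, 39, 39, 52]
Pass 1: [5, 20, 19, 36, 39, 39, 52] (2 swaps)

After 1 pass: [5, 20, 19, 36, 39, 39, 52]


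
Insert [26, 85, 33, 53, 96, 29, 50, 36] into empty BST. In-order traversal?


Insert 26: root
Insert 85: R from 26
Insert 33: R from 26 -> L from 85
Insert 53: R from 26 -> L from 85 -> R from 33
Insert 96: R from 26 -> R from 85
Insert 29: R from 26 -> L from 85 -> L from 33
Insert 50: R from 26 -> L from 85 -> R from 33 -> L from 53
Insert 36: R from 26 -> L from 85 -> R from 33 -> L from 53 -> L from 50

In-order: [26, 29, 33, 36, 50, 53, 85, 96]


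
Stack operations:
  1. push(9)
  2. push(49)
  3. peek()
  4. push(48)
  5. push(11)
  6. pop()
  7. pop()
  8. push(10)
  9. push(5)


push(9) -> [9]
push(49) -> [9, 49]
peek()->49
push(48) -> [9, 49, 48]
push(11) -> [9, 49, 48, 11]
pop()->11, [9, 49, 48]
pop()->48, [9, 49]
push(10) -> [9, 49, 10]
push(5) -> [9, 49, 10, 5]

Final stack: [9, 49, 10, 5]


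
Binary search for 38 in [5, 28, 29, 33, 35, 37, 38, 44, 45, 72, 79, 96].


Step 1: lo=0, hi=11, mid=5, val=37
Step 2: lo=6, hi=11, mid=8, val=45
Step 3: lo=6, hi=7, mid=6, val=38

Found at index 6


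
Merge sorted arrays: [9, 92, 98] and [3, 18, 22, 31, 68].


Take 3 from B
Take 9 from A
Take 18 from B
Take 22 from B
Take 31 from B
Take 68 from B

Merged: [3, 9, 18, 22, 31, 68, 92, 98]


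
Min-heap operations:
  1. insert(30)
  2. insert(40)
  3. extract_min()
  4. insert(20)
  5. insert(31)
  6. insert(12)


insert(30) -> [30]
insert(40) -> [30, 40]
extract_min()->30, [40]
insert(20) -> [20, 40]
insert(31) -> [20, 40, 31]
insert(12) -> [12, 20, 31, 40]

Final heap: [12, 20, 31, 40]


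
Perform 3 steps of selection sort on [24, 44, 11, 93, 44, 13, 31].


Initial: [24, 44, 11, 93, 44, 13, 31]
Step 1: min=11 at 2
  Swap: [11, 44, 24, 93, 44, 13, 31]
Step 2: min=13 at 5
  Swap: [11, 13, 24, 93, 44, 44, 31]
Step 3: min=24 at 2
  Swap: [11, 13, 24, 93, 44, 44, 31]

After 3 steps: [11, 13, 24, 93, 44, 44, 31]


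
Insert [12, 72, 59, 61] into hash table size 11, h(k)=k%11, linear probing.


Insert 12: h=1 -> slot 1
Insert 72: h=6 -> slot 6
Insert 59: h=4 -> slot 4
Insert 61: h=6, 1 probes -> slot 7

Table: [None, 12, None, None, 59, None, 72, 61, None, None, None]


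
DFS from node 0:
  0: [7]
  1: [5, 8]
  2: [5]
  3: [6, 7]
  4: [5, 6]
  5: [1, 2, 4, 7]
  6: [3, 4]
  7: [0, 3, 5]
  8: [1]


Visit 0, push [7]
Visit 7, push [5, 3]
Visit 3, push [6]
Visit 6, push [4]
Visit 4, push [5]
Visit 5, push [2, 1]
Visit 1, push [8]
Visit 8, push []
Visit 2, push []

DFS order: [0, 7, 3, 6, 4, 5, 1, 8, 2]


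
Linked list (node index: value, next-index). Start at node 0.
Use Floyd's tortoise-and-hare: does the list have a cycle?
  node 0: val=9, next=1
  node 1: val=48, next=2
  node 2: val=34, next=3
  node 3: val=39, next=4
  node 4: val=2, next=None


Floyd's tortoise (slow, +1) and hare (fast, +2):
  init: slow=0, fast=0
  step 1: slow=1, fast=2
  step 2: slow=2, fast=4
  step 3: fast -> None, no cycle

Cycle: no


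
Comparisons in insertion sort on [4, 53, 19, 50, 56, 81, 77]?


Algorithm: insertion sort
Input: [4, 53, 19, 50, 56, 81, 77]
Sorted: [4, 19, 50, 53, 56, 77, 81]

9


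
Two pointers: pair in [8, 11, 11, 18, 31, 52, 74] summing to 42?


lo=0(8)+hi=6(74)=82
lo=0(8)+hi=5(52)=60
lo=0(8)+hi=4(31)=39
lo=1(11)+hi=4(31)=42

Yes: 11+31=42


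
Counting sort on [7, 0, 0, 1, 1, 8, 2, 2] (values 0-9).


Input: [7, 0, 0, 1, 1, 8, 2, 2]
Counts: [2, 2, 2, 0, 0, 0, 0, 1, 1, 0]

Sorted: [0, 0, 1, 1, 2, 2, 7, 8]


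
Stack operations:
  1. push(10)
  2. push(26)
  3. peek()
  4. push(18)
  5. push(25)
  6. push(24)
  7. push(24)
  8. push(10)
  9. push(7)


push(10) -> [10]
push(26) -> [10, 26]
peek()->26
push(18) -> [10, 26, 18]
push(25) -> [10, 26, 18, 25]
push(24) -> [10, 26, 18, 25, 24]
push(24) -> [10, 26, 18, 25, 24, 24]
push(10) -> [10, 26, 18, 25, 24, 24, 10]
push(7) -> [10, 26, 18, 25, 24, 24, 10, 7]

Final stack: [10, 26, 18, 25, 24, 24, 10, 7]


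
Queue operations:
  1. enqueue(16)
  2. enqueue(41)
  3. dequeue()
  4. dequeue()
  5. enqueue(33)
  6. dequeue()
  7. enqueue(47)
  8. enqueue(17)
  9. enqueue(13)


enqueue(16) -> [16]
enqueue(41) -> [16, 41]
dequeue()->16, [41]
dequeue()->41, []
enqueue(33) -> [33]
dequeue()->33, []
enqueue(47) -> [47]
enqueue(17) -> [47, 17]
enqueue(13) -> [47, 17, 13]

Final queue: [47, 17, 13]


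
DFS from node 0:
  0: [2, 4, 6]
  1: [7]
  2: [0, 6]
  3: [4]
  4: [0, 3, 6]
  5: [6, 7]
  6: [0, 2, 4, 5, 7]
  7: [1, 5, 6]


Visit 0, push [6, 4, 2]
Visit 2, push [6]
Visit 6, push [7, 5, 4]
Visit 4, push [3]
Visit 3, push []
Visit 5, push [7]
Visit 7, push [1]
Visit 1, push []

DFS order: [0, 2, 6, 4, 3, 5, 7, 1]


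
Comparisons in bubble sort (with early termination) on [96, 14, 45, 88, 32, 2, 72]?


Algorithm: bubble sort (with early termination)
Input: [96, 14, 45, 88, 32, 2, 72]
Sorted: [2, 14, 32, 45, 72, 88, 96]

21


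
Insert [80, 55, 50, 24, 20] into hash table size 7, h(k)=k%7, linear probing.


Insert 80: h=3 -> slot 3
Insert 55: h=6 -> slot 6
Insert 50: h=1 -> slot 1
Insert 24: h=3, 1 probes -> slot 4
Insert 20: h=6, 1 probes -> slot 0

Table: [20, 50, None, 80, 24, None, 55]


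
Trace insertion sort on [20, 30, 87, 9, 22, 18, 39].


Initial: [20, 30, 87, 9, 22, 18, 39]
Insert 30: [20, 30, 87, 9, 22, 18, 39]
Insert 87: [20, 30, 87, 9, 22, 18, 39]
Insert 9: [9, 20, 30, 87, 22, 18, 39]
Insert 22: [9, 20, 22, 30, 87, 18, 39]
Insert 18: [9, 18, 20, 22, 30, 87, 39]
Insert 39: [9, 18, 20, 22, 30, 39, 87]

Sorted: [9, 18, 20, 22, 30, 39, 87]


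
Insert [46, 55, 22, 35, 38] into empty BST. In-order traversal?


Insert 46: root
Insert 55: R from 46
Insert 22: L from 46
Insert 35: L from 46 -> R from 22
Insert 38: L from 46 -> R from 22 -> R from 35

In-order: [22, 35, 38, 46, 55]


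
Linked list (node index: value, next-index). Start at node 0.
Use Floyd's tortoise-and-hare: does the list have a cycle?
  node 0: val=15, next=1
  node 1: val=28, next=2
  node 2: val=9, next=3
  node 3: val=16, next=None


Floyd's tortoise (slow, +1) and hare (fast, +2):
  init: slow=0, fast=0
  step 1: slow=1, fast=2
  step 2: fast 2->3->None, no cycle

Cycle: no


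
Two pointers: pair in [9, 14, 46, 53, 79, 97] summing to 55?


lo=0(9)+hi=5(97)=106
lo=0(9)+hi=4(79)=88
lo=0(9)+hi=3(53)=62
lo=0(9)+hi=2(46)=55

Yes: 9+46=55


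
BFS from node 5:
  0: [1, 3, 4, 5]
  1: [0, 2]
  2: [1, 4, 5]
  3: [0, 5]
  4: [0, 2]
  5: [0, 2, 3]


Visit 5, enqueue [0, 2, 3]
Visit 0, enqueue [1, 4]
Visit 2, enqueue []
Visit 3, enqueue []
Visit 1, enqueue []
Visit 4, enqueue []

BFS order: [5, 0, 2, 3, 1, 4]


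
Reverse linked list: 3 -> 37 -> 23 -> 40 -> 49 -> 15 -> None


Step 1: curr=3, set curr.next=prev(None) | reversed so far: 3
Step 2: curr=37, set curr.next=prev(3) | reversed so far: 37 -> 3
Step 3: curr=23, set curr.next=prev(37) | reversed so far: 23 -> 37 -> 3
Step 4: curr=40, set curr.next=prev(23) | reversed so far: 40 -> 23 -> 37 -> 3
Step 5: curr=49, set curr.next=prev(40) | reversed so far: 49 -> 40 -> 23 -> 37 -> 3
Step 6: curr=15, set curr.next=prev(49) | reversed so far: 15 -> 49 -> 40 -> 23 -> 37 -> 3

15 -> 49 -> 40 -> 23 -> 37 -> 3 -> None


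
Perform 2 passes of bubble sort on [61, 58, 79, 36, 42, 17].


Initial: [61, 58, 79, 36, 42, 17]
Pass 1: [58, 61, 36, 42, 17, 79] (4 swaps)
Pass 2: [58, 36, 42, 17, 61, 79] (3 swaps)

After 2 passes: [58, 36, 42, 17, 61, 79]


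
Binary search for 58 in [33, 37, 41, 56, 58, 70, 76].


Step 1: lo=0, hi=6, mid=3, val=56
Step 2: lo=4, hi=6, mid=5, val=70
Step 3: lo=4, hi=4, mid=4, val=58

Found at index 4


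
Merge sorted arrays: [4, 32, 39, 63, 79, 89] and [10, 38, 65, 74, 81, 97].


Take 4 from A
Take 10 from B
Take 32 from A
Take 38 from B
Take 39 from A
Take 63 from A
Take 65 from B
Take 74 from B
Take 79 from A
Take 81 from B
Take 89 from A

Merged: [4, 10, 32, 38, 39, 63, 65, 74, 79, 81, 89, 97]


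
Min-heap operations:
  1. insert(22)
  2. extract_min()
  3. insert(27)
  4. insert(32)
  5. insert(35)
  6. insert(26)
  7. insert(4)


insert(22) -> [22]
extract_min()->22, []
insert(27) -> [27]
insert(32) -> [27, 32]
insert(35) -> [27, 32, 35]
insert(26) -> [26, 27, 35, 32]
insert(4) -> [4, 26, 35, 32, 27]

Final heap: [4, 26, 35, 32, 27]


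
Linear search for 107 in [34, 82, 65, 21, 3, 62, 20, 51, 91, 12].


i=0: 34!=107
i=1: 82!=107
i=2: 65!=107
i=3: 21!=107
i=4: 3!=107
i=5: 62!=107
i=6: 20!=107
i=7: 51!=107
i=8: 91!=107
i=9: 12!=107

Not found, 10 comps


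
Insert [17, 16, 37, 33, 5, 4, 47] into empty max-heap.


Insert 17: [17]
Insert 16: [17, 16]
Insert 37: [37, 16, 17]
Insert 33: [37, 33, 17, 16]
Insert 5: [37, 33, 17, 16, 5]
Insert 4: [37, 33, 17, 16, 5, 4]
Insert 47: [47, 33, 37, 16, 5, 4, 17]

Final heap: [47, 33, 37, 16, 5, 4, 17]


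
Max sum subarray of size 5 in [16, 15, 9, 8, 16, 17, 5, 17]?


[0:5]: 64
[1:6]: 65
[2:7]: 55
[3:8]: 63

Max: 65 at [1:6]


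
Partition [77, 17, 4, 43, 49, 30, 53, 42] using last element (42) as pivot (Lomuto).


Pivot: 42
  17 <= 42: swap -> [17, 77, 4, 43, 49, 30, 53, 42]
  4 <= 42: swap -> [17, 4, 77, 43, 49, 30, 53, 42]
  30 <= 42: swap -> [17, 4, 30, 43, 49, 77, 53, 42]
Place pivot at 3: [17, 4, 30, 42, 49, 77, 53, 43]

Partitioned: [17, 4, 30, 42, 49, 77, 53, 43]


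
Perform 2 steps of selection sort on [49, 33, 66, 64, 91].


Initial: [49, 33, 66, 64, 91]
Step 1: min=33 at 1
  Swap: [33, 49, 66, 64, 91]
Step 2: min=49 at 1
  Swap: [33, 49, 66, 64, 91]

After 2 steps: [33, 49, 66, 64, 91]


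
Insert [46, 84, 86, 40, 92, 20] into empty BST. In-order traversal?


Insert 46: root
Insert 84: R from 46
Insert 86: R from 46 -> R from 84
Insert 40: L from 46
Insert 92: R from 46 -> R from 84 -> R from 86
Insert 20: L from 46 -> L from 40

In-order: [20, 40, 46, 84, 86, 92]


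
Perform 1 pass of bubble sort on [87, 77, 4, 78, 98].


Initial: [87, 77, 4, 78, 98]
Pass 1: [77, 4, 78, 87, 98] (3 swaps)

After 1 pass: [77, 4, 78, 87, 98]


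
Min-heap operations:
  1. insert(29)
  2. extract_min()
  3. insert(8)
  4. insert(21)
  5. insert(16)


insert(29) -> [29]
extract_min()->29, []
insert(8) -> [8]
insert(21) -> [8, 21]
insert(16) -> [8, 21, 16]

Final heap: [8, 21, 16]


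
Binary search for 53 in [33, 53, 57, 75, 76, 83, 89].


Step 1: lo=0, hi=6, mid=3, val=75
Step 2: lo=0, hi=2, mid=1, val=53

Found at index 1


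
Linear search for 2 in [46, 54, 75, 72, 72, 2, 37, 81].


i=0: 46!=2
i=1: 54!=2
i=2: 75!=2
i=3: 72!=2
i=4: 72!=2
i=5: 2==2 found!

Found at 5, 6 comps


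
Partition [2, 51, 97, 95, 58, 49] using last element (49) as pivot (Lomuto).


Pivot: 49
  2 <= 49: advance i (no swap)
Place pivot at 1: [2, 49, 97, 95, 58, 51]

Partitioned: [2, 49, 97, 95, 58, 51]


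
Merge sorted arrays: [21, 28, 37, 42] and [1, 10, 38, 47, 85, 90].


Take 1 from B
Take 10 from B
Take 21 from A
Take 28 from A
Take 37 from A
Take 38 from B
Take 42 from A

Merged: [1, 10, 21, 28, 37, 38, 42, 47, 85, 90]


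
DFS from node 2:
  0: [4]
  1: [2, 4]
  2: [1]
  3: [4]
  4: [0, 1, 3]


Visit 2, push [1]
Visit 1, push [4]
Visit 4, push [3, 0]
Visit 0, push []
Visit 3, push []

DFS order: [2, 1, 4, 0, 3]


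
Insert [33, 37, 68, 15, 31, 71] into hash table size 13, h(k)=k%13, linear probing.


Insert 33: h=7 -> slot 7
Insert 37: h=11 -> slot 11
Insert 68: h=3 -> slot 3
Insert 15: h=2 -> slot 2
Insert 31: h=5 -> slot 5
Insert 71: h=6 -> slot 6

Table: [None, None, 15, 68, None, 31, 71, 33, None, None, None, 37, None]


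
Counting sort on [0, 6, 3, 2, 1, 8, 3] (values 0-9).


Input: [0, 6, 3, 2, 1, 8, 3]
Counts: [1, 1, 1, 2, 0, 0, 1, 0, 1, 0]

Sorted: [0, 1, 2, 3, 3, 6, 8]


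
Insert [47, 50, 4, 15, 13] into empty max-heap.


Insert 47: [47]
Insert 50: [50, 47]
Insert 4: [50, 47, 4]
Insert 15: [50, 47, 4, 15]
Insert 13: [50, 47, 4, 15, 13]

Final heap: [50, 47, 4, 15, 13]


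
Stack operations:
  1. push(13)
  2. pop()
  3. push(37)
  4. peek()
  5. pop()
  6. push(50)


push(13) -> [13]
pop()->13, []
push(37) -> [37]
peek()->37
pop()->37, []
push(50) -> [50]

Final stack: [50]


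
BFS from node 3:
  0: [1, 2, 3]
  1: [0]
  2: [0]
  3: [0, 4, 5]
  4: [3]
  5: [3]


Visit 3, enqueue [0, 4, 5]
Visit 0, enqueue [1, 2]
Visit 4, enqueue []
Visit 5, enqueue []
Visit 1, enqueue []
Visit 2, enqueue []

BFS order: [3, 0, 4, 5, 1, 2]


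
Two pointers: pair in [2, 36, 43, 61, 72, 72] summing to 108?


lo=0(2)+hi=5(72)=74
lo=1(36)+hi=5(72)=108

Yes: 36+72=108


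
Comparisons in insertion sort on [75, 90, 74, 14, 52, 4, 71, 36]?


Algorithm: insertion sort
Input: [75, 90, 74, 14, 52, 4, 71, 36]
Sorted: [4, 14, 36, 52, 71, 74, 75, 90]

25


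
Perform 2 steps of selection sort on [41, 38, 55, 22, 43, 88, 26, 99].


Initial: [41, 38, 55, 22, 43, 88, 26, 99]
Step 1: min=22 at 3
  Swap: [22, 38, 55, 41, 43, 88, 26, 99]
Step 2: min=26 at 6
  Swap: [22, 26, 55, 41, 43, 88, 38, 99]

After 2 steps: [22, 26, 55, 41, 43, 88, 38, 99]


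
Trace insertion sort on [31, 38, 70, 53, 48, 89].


Initial: [31, 38, 70, 53, 48, 89]
Insert 38: [31, 38, 70, 53, 48, 89]
Insert 70: [31, 38, 70, 53, 48, 89]
Insert 53: [31, 38, 53, 70, 48, 89]
Insert 48: [31, 38, 48, 53, 70, 89]
Insert 89: [31, 38, 48, 53, 70, 89]

Sorted: [31, 38, 48, 53, 70, 89]


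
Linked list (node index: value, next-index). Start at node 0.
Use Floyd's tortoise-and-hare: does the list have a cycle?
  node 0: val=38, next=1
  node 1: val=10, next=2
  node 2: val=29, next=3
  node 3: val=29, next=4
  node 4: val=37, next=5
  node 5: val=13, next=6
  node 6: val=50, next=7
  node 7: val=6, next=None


Floyd's tortoise (slow, +1) and hare (fast, +2):
  init: slow=0, fast=0
  step 1: slow=1, fast=2
  step 2: slow=2, fast=4
  step 3: slow=3, fast=6
  step 4: fast 6->7->None, no cycle

Cycle: no


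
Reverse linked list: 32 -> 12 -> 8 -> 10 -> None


Step 1: curr=32, set curr.next=prev(None) | reversed so far: 32
Step 2: curr=12, set curr.next=prev(32) | reversed so far: 12 -> 32
Step 3: curr=8, set curr.next=prev(12) | reversed so far: 8 -> 12 -> 32
Step 4: curr=10, set curr.next=prev(8) | reversed so far: 10 -> 8 -> 12 -> 32

10 -> 8 -> 12 -> 32 -> None


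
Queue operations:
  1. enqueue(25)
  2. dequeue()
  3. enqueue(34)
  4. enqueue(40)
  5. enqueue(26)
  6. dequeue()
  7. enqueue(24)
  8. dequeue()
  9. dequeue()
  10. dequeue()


enqueue(25) -> [25]
dequeue()->25, []
enqueue(34) -> [34]
enqueue(40) -> [34, 40]
enqueue(26) -> [34, 40, 26]
dequeue()->34, [40, 26]
enqueue(24) -> [40, 26, 24]
dequeue()->40, [26, 24]
dequeue()->26, [24]
dequeue()->24, []

Final queue: []


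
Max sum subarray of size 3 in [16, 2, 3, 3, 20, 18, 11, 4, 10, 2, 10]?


[0:3]: 21
[1:4]: 8
[2:5]: 26
[3:6]: 41
[4:7]: 49
[5:8]: 33
[6:9]: 25
[7:10]: 16
[8:11]: 22

Max: 49 at [4:7]


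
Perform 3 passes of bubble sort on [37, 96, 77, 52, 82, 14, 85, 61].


Initial: [37, 96, 77, 52, 82, 14, 85, 61]
Pass 1: [37, 77, 52, 82, 14, 85, 61, 96] (6 swaps)
Pass 2: [37, 52, 77, 14, 82, 61, 85, 96] (3 swaps)
Pass 3: [37, 52, 14, 77, 61, 82, 85, 96] (2 swaps)

After 3 passes: [37, 52, 14, 77, 61, 82, 85, 96]


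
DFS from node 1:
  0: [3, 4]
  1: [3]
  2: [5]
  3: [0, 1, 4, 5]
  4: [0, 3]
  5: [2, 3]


Visit 1, push [3]
Visit 3, push [5, 4, 0]
Visit 0, push [4]
Visit 4, push []
Visit 5, push [2]
Visit 2, push []

DFS order: [1, 3, 0, 4, 5, 2]


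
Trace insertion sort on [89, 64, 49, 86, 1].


Initial: [89, 64, 49, 86, 1]
Insert 64: [64, 89, 49, 86, 1]
Insert 49: [49, 64, 89, 86, 1]
Insert 86: [49, 64, 86, 89, 1]
Insert 1: [1, 49, 64, 86, 89]

Sorted: [1, 49, 64, 86, 89]


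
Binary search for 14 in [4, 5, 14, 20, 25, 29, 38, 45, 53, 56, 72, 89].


Step 1: lo=0, hi=11, mid=5, val=29
Step 2: lo=0, hi=4, mid=2, val=14

Found at index 2


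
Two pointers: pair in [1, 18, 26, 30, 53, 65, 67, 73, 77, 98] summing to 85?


lo=0(1)+hi=9(98)=99
lo=0(1)+hi=8(77)=78
lo=1(18)+hi=8(77)=95
lo=1(18)+hi=7(73)=91
lo=1(18)+hi=6(67)=85

Yes: 18+67=85


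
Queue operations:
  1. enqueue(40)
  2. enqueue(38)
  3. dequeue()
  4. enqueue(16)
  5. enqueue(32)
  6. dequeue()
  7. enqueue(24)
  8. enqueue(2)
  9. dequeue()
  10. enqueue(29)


enqueue(40) -> [40]
enqueue(38) -> [40, 38]
dequeue()->40, [38]
enqueue(16) -> [38, 16]
enqueue(32) -> [38, 16, 32]
dequeue()->38, [16, 32]
enqueue(24) -> [16, 32, 24]
enqueue(2) -> [16, 32, 24, 2]
dequeue()->16, [32, 24, 2]
enqueue(29) -> [32, 24, 2, 29]

Final queue: [32, 24, 2, 29]


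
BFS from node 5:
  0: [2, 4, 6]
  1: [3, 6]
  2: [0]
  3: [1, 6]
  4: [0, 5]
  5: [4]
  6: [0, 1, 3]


Visit 5, enqueue [4]
Visit 4, enqueue [0]
Visit 0, enqueue [2, 6]
Visit 2, enqueue []
Visit 6, enqueue [1, 3]
Visit 1, enqueue []
Visit 3, enqueue []

BFS order: [5, 4, 0, 2, 6, 1, 3]


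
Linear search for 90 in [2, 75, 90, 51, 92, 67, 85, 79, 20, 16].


i=0: 2!=90
i=1: 75!=90
i=2: 90==90 found!

Found at 2, 3 comps


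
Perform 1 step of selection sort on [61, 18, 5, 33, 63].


Initial: [61, 18, 5, 33, 63]
Step 1: min=5 at 2
  Swap: [5, 18, 61, 33, 63]

After 1 step: [5, 18, 61, 33, 63]


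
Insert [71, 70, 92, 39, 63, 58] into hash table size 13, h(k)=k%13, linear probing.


Insert 71: h=6 -> slot 6
Insert 70: h=5 -> slot 5
Insert 92: h=1 -> slot 1
Insert 39: h=0 -> slot 0
Insert 63: h=11 -> slot 11
Insert 58: h=6, 1 probes -> slot 7

Table: [39, 92, None, None, None, 70, 71, 58, None, None, None, 63, None]


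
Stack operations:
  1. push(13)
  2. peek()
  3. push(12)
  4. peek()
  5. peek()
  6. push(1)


push(13) -> [13]
peek()->13
push(12) -> [13, 12]
peek()->12
peek()->12
push(1) -> [13, 12, 1]

Final stack: [13, 12, 1]


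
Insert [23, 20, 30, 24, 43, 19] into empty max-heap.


Insert 23: [23]
Insert 20: [23, 20]
Insert 30: [30, 20, 23]
Insert 24: [30, 24, 23, 20]
Insert 43: [43, 30, 23, 20, 24]
Insert 19: [43, 30, 23, 20, 24, 19]

Final heap: [43, 30, 23, 20, 24, 19]


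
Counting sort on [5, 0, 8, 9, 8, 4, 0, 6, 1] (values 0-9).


Input: [5, 0, 8, 9, 8, 4, 0, 6, 1]
Counts: [2, 1, 0, 0, 1, 1, 1, 0, 2, 1]

Sorted: [0, 0, 1, 4, 5, 6, 8, 8, 9]


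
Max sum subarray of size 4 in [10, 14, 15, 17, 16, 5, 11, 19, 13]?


[0:4]: 56
[1:5]: 62
[2:6]: 53
[3:7]: 49
[4:8]: 51
[5:9]: 48

Max: 62 at [1:5]


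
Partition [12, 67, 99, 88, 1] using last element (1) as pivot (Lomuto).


Pivot: 1
Place pivot at 0: [1, 67, 99, 88, 12]

Partitioned: [1, 67, 99, 88, 12]


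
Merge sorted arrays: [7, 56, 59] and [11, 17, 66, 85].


Take 7 from A
Take 11 from B
Take 17 from B
Take 56 from A
Take 59 from A

Merged: [7, 11, 17, 56, 59, 66, 85]


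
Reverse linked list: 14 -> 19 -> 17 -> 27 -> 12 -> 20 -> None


Step 1: curr=14, set curr.next=prev(None) | reversed so far: 14
Step 2: curr=19, set curr.next=prev(14) | reversed so far: 19 -> 14
Step 3: curr=17, set curr.next=prev(19) | reversed so far: 17 -> 19 -> 14
Step 4: curr=27, set curr.next=prev(17) | reversed so far: 27 -> 17 -> 19 -> 14
Step 5: curr=12, set curr.next=prev(27) | reversed so far: 12 -> 27 -> 17 -> 19 -> 14
Step 6: curr=20, set curr.next=prev(12) | reversed so far: 20 -> 12 -> 27 -> 17 -> 19 -> 14

20 -> 12 -> 27 -> 17 -> 19 -> 14 -> None


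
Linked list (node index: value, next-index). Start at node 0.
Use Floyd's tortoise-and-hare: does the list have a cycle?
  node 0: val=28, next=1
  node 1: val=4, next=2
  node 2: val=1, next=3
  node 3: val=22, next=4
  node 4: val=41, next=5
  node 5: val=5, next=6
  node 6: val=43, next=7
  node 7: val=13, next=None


Floyd's tortoise (slow, +1) and hare (fast, +2):
  init: slow=0, fast=0
  step 1: slow=1, fast=2
  step 2: slow=2, fast=4
  step 3: slow=3, fast=6
  step 4: fast 6->7->None, no cycle

Cycle: no


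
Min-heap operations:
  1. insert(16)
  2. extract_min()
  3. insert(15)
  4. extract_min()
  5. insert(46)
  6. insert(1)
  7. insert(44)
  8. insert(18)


insert(16) -> [16]
extract_min()->16, []
insert(15) -> [15]
extract_min()->15, []
insert(46) -> [46]
insert(1) -> [1, 46]
insert(44) -> [1, 46, 44]
insert(18) -> [1, 18, 44, 46]

Final heap: [1, 18, 44, 46]


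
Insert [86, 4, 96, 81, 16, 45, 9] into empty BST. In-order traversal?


Insert 86: root
Insert 4: L from 86
Insert 96: R from 86
Insert 81: L from 86 -> R from 4
Insert 16: L from 86 -> R from 4 -> L from 81
Insert 45: L from 86 -> R from 4 -> L from 81 -> R from 16
Insert 9: L from 86 -> R from 4 -> L from 81 -> L from 16

In-order: [4, 9, 16, 45, 81, 86, 96]


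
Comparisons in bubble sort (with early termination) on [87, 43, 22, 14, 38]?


Algorithm: bubble sort (with early termination)
Input: [87, 43, 22, 14, 38]
Sorted: [14, 22, 38, 43, 87]

10


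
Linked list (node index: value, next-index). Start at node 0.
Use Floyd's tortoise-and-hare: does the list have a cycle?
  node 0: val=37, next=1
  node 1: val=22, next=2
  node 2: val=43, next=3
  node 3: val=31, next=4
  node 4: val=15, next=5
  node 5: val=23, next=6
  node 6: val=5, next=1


Floyd's tortoise (slow, +1) and hare (fast, +2):
  init: slow=0, fast=0
  step 1: slow=1, fast=2
  step 2: slow=2, fast=4
  step 3: slow=3, fast=6
  step 4: slow=4, fast=2
  step 5: slow=5, fast=4
  step 6: slow=6, fast=6
  slow == fast at node 6: cycle detected

Cycle: yes


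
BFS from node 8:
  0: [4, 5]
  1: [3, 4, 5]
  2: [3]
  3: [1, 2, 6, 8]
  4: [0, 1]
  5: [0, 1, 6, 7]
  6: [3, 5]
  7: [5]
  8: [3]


Visit 8, enqueue [3]
Visit 3, enqueue [1, 2, 6]
Visit 1, enqueue [4, 5]
Visit 2, enqueue []
Visit 6, enqueue []
Visit 4, enqueue [0]
Visit 5, enqueue [7]
Visit 0, enqueue []
Visit 7, enqueue []

BFS order: [8, 3, 1, 2, 6, 4, 5, 0, 7]


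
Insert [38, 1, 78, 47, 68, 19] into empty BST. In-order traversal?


Insert 38: root
Insert 1: L from 38
Insert 78: R from 38
Insert 47: R from 38 -> L from 78
Insert 68: R from 38 -> L from 78 -> R from 47
Insert 19: L from 38 -> R from 1

In-order: [1, 19, 38, 47, 68, 78]


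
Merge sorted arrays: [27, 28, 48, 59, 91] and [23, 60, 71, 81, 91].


Take 23 from B
Take 27 from A
Take 28 from A
Take 48 from A
Take 59 from A
Take 60 from B
Take 71 from B
Take 81 from B
Take 91 from A

Merged: [23, 27, 28, 48, 59, 60, 71, 81, 91, 91]


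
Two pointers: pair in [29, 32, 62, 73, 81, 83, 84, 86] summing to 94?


lo=0(29)+hi=7(86)=115
lo=0(29)+hi=6(84)=113
lo=0(29)+hi=5(83)=112
lo=0(29)+hi=4(81)=110
lo=0(29)+hi=3(73)=102
lo=0(29)+hi=2(62)=91
lo=1(32)+hi=2(62)=94

Yes: 32+62=94


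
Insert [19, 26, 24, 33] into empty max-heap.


Insert 19: [19]
Insert 26: [26, 19]
Insert 24: [26, 19, 24]
Insert 33: [33, 26, 24, 19]

Final heap: [33, 26, 24, 19]


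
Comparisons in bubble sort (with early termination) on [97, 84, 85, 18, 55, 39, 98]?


Algorithm: bubble sort (with early termination)
Input: [97, 84, 85, 18, 55, 39, 98]
Sorted: [18, 39, 55, 84, 85, 97, 98]

20


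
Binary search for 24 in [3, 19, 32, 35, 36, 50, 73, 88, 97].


Step 1: lo=0, hi=8, mid=4, val=36
Step 2: lo=0, hi=3, mid=1, val=19
Step 3: lo=2, hi=3, mid=2, val=32

Not found


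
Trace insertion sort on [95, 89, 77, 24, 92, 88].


Initial: [95, 89, 77, 24, 92, 88]
Insert 89: [89, 95, 77, 24, 92, 88]
Insert 77: [77, 89, 95, 24, 92, 88]
Insert 24: [24, 77, 89, 95, 92, 88]
Insert 92: [24, 77, 89, 92, 95, 88]
Insert 88: [24, 77, 88, 89, 92, 95]

Sorted: [24, 77, 88, 89, 92, 95]


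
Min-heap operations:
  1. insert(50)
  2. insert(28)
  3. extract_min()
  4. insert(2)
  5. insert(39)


insert(50) -> [50]
insert(28) -> [28, 50]
extract_min()->28, [50]
insert(2) -> [2, 50]
insert(39) -> [2, 50, 39]

Final heap: [2, 50, 39]


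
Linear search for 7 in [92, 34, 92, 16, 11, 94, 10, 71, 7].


i=0: 92!=7
i=1: 34!=7
i=2: 92!=7
i=3: 16!=7
i=4: 11!=7
i=5: 94!=7
i=6: 10!=7
i=7: 71!=7
i=8: 7==7 found!

Found at 8, 9 comps


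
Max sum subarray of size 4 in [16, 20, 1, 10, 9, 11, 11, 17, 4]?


[0:4]: 47
[1:5]: 40
[2:6]: 31
[3:7]: 41
[4:8]: 48
[5:9]: 43

Max: 48 at [4:8]


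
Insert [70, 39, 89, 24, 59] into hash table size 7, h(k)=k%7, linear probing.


Insert 70: h=0 -> slot 0
Insert 39: h=4 -> slot 4
Insert 89: h=5 -> slot 5
Insert 24: h=3 -> slot 3
Insert 59: h=3, 3 probes -> slot 6

Table: [70, None, None, 24, 39, 89, 59]


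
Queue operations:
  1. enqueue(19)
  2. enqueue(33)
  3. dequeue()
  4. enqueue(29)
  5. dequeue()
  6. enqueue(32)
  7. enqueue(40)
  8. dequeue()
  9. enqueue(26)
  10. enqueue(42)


enqueue(19) -> [19]
enqueue(33) -> [19, 33]
dequeue()->19, [33]
enqueue(29) -> [33, 29]
dequeue()->33, [29]
enqueue(32) -> [29, 32]
enqueue(40) -> [29, 32, 40]
dequeue()->29, [32, 40]
enqueue(26) -> [32, 40, 26]
enqueue(42) -> [32, 40, 26, 42]

Final queue: [32, 40, 26, 42]


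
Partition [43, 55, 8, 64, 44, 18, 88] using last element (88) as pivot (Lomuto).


Pivot: 88
  43 <= 88: advance i (no swap)
  55 <= 88: advance i (no swap)
  8 <= 88: advance i (no swap)
  64 <= 88: advance i (no swap)
  44 <= 88: advance i (no swap)
  18 <= 88: advance i (no swap)
Place pivot at 6: [43, 55, 8, 64, 44, 18, 88]

Partitioned: [43, 55, 8, 64, 44, 18, 88]


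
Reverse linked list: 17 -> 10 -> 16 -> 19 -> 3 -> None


Step 1: curr=17, set curr.next=prev(None) | reversed so far: 17
Step 2: curr=10, set curr.next=prev(17) | reversed so far: 10 -> 17
Step 3: curr=16, set curr.next=prev(10) | reversed so far: 16 -> 10 -> 17
Step 4: curr=19, set curr.next=prev(16) | reversed so far: 19 -> 16 -> 10 -> 17
Step 5: curr=3, set curr.next=prev(19) | reversed so far: 3 -> 19 -> 16 -> 10 -> 17

3 -> 19 -> 16 -> 10 -> 17 -> None


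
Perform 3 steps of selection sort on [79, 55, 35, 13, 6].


Initial: [79, 55, 35, 13, 6]
Step 1: min=6 at 4
  Swap: [6, 55, 35, 13, 79]
Step 2: min=13 at 3
  Swap: [6, 13, 35, 55, 79]
Step 3: min=35 at 2
  Swap: [6, 13, 35, 55, 79]

After 3 steps: [6, 13, 35, 55, 79]


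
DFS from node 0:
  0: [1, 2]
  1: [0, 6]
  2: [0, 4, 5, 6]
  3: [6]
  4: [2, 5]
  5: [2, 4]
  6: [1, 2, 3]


Visit 0, push [2, 1]
Visit 1, push [6]
Visit 6, push [3, 2]
Visit 2, push [5, 4]
Visit 4, push [5]
Visit 5, push []
Visit 3, push []

DFS order: [0, 1, 6, 2, 4, 5, 3]


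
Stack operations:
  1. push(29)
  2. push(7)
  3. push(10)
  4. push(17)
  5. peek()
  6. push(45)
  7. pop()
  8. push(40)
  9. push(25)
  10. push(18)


push(29) -> [29]
push(7) -> [29, 7]
push(10) -> [29, 7, 10]
push(17) -> [29, 7, 10, 17]
peek()->17
push(45) -> [29, 7, 10, 17, 45]
pop()->45, [29, 7, 10, 17]
push(40) -> [29, 7, 10, 17, 40]
push(25) -> [29, 7, 10, 17, 40, 25]
push(18) -> [29, 7, 10, 17, 40, 25, 18]

Final stack: [29, 7, 10, 17, 40, 25, 18]


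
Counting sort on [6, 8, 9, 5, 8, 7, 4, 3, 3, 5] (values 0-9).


Input: [6, 8, 9, 5, 8, 7, 4, 3, 3, 5]
Counts: [0, 0, 0, 2, 1, 2, 1, 1, 2, 1]

Sorted: [3, 3, 4, 5, 5, 6, 7, 8, 8, 9]


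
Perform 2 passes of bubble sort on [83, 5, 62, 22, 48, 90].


Initial: [83, 5, 62, 22, 48, 90]
Pass 1: [5, 62, 22, 48, 83, 90] (4 swaps)
Pass 2: [5, 22, 48, 62, 83, 90] (2 swaps)

After 2 passes: [5, 22, 48, 62, 83, 90]


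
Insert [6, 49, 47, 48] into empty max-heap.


Insert 6: [6]
Insert 49: [49, 6]
Insert 47: [49, 6, 47]
Insert 48: [49, 48, 47, 6]

Final heap: [49, 48, 47, 6]


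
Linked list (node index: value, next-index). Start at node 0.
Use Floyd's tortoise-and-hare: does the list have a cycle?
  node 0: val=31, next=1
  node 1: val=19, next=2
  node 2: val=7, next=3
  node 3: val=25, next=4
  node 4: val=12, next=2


Floyd's tortoise (slow, +1) and hare (fast, +2):
  init: slow=0, fast=0
  step 1: slow=1, fast=2
  step 2: slow=2, fast=4
  step 3: slow=3, fast=3
  slow == fast at node 3: cycle detected

Cycle: yes


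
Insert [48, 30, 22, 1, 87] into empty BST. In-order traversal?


Insert 48: root
Insert 30: L from 48
Insert 22: L from 48 -> L from 30
Insert 1: L from 48 -> L from 30 -> L from 22
Insert 87: R from 48

In-order: [1, 22, 30, 48, 87]


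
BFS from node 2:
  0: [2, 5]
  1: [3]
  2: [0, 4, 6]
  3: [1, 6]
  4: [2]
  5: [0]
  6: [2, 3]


Visit 2, enqueue [0, 4, 6]
Visit 0, enqueue [5]
Visit 4, enqueue []
Visit 6, enqueue [3]
Visit 5, enqueue []
Visit 3, enqueue [1]
Visit 1, enqueue []

BFS order: [2, 0, 4, 6, 5, 3, 1]


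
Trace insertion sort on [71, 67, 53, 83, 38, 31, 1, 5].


Initial: [71, 67, 53, 83, 38, 31, 1, 5]
Insert 67: [67, 71, 53, 83, 38, 31, 1, 5]
Insert 53: [53, 67, 71, 83, 38, 31, 1, 5]
Insert 83: [53, 67, 71, 83, 38, 31, 1, 5]
Insert 38: [38, 53, 67, 71, 83, 31, 1, 5]
Insert 31: [31, 38, 53, 67, 71, 83, 1, 5]
Insert 1: [1, 31, 38, 53, 67, 71, 83, 5]
Insert 5: [1, 5, 31, 38, 53, 67, 71, 83]

Sorted: [1, 5, 31, 38, 53, 67, 71, 83]


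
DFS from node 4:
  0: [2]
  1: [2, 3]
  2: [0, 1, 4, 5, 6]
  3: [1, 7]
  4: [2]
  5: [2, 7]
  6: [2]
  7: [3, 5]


Visit 4, push [2]
Visit 2, push [6, 5, 1, 0]
Visit 0, push []
Visit 1, push [3]
Visit 3, push [7]
Visit 7, push [5]
Visit 5, push []
Visit 6, push []

DFS order: [4, 2, 0, 1, 3, 7, 5, 6]


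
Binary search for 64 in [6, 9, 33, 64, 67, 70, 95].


Step 1: lo=0, hi=6, mid=3, val=64

Found at index 3


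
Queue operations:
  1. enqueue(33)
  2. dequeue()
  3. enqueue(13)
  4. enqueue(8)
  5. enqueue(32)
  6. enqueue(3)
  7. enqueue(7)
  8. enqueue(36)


enqueue(33) -> [33]
dequeue()->33, []
enqueue(13) -> [13]
enqueue(8) -> [13, 8]
enqueue(32) -> [13, 8, 32]
enqueue(3) -> [13, 8, 32, 3]
enqueue(7) -> [13, 8, 32, 3, 7]
enqueue(36) -> [13, 8, 32, 3, 7, 36]

Final queue: [13, 8, 32, 3, 7, 36]


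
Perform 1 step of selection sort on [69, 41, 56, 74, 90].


Initial: [69, 41, 56, 74, 90]
Step 1: min=41 at 1
  Swap: [41, 69, 56, 74, 90]

After 1 step: [41, 69, 56, 74, 90]


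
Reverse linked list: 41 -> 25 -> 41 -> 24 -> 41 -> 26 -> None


Step 1: curr=41, set curr.next=prev(None) | reversed so far: 41
Step 2: curr=25, set curr.next=prev(41) | reversed so far: 25 -> 41
Step 3: curr=41, set curr.next=prev(25) | reversed so far: 41 -> 25 -> 41
Step 4: curr=24, set curr.next=prev(41) | reversed so far: 24 -> 41 -> 25 -> 41
Step 5: curr=41, set curr.next=prev(24) | reversed so far: 41 -> 24 -> 41 -> 25 -> 41
Step 6: curr=26, set curr.next=prev(41) | reversed so far: 26 -> 41 -> 24 -> 41 -> 25 -> 41

26 -> 41 -> 24 -> 41 -> 25 -> 41 -> None


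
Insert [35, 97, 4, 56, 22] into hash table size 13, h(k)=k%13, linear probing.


Insert 35: h=9 -> slot 9
Insert 97: h=6 -> slot 6
Insert 4: h=4 -> slot 4
Insert 56: h=4, 1 probes -> slot 5
Insert 22: h=9, 1 probes -> slot 10

Table: [None, None, None, None, 4, 56, 97, None, None, 35, 22, None, None]


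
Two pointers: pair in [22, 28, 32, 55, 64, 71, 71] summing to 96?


lo=0(22)+hi=6(71)=93
lo=1(28)+hi=6(71)=99
lo=1(28)+hi=5(71)=99
lo=1(28)+hi=4(64)=92
lo=2(32)+hi=4(64)=96

Yes: 32+64=96


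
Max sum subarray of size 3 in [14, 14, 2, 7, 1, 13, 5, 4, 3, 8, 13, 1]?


[0:3]: 30
[1:4]: 23
[2:5]: 10
[3:6]: 21
[4:7]: 19
[5:8]: 22
[6:9]: 12
[7:10]: 15
[8:11]: 24
[9:12]: 22

Max: 30 at [0:3]


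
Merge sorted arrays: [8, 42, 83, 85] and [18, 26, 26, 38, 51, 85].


Take 8 from A
Take 18 from B
Take 26 from B
Take 26 from B
Take 38 from B
Take 42 from A
Take 51 from B
Take 83 from A
Take 85 from A

Merged: [8, 18, 26, 26, 38, 42, 51, 83, 85, 85]


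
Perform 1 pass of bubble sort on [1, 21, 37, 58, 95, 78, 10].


Initial: [1, 21, 37, 58, 95, 78, 10]
Pass 1: [1, 21, 37, 58, 78, 10, 95] (2 swaps)

After 1 pass: [1, 21, 37, 58, 78, 10, 95]


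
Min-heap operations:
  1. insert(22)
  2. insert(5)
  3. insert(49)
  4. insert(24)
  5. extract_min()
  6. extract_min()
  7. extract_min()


insert(22) -> [22]
insert(5) -> [5, 22]
insert(49) -> [5, 22, 49]
insert(24) -> [5, 22, 49, 24]
extract_min()->5, [22, 24, 49]
extract_min()->22, [24, 49]
extract_min()->24, [49]

Final heap: [49]


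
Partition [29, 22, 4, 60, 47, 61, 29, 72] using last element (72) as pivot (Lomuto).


Pivot: 72
  29 <= 72: advance i (no swap)
  22 <= 72: advance i (no swap)
  4 <= 72: advance i (no swap)
  60 <= 72: advance i (no swap)
  47 <= 72: advance i (no swap)
  61 <= 72: advance i (no swap)
  29 <= 72: advance i (no swap)
Place pivot at 7: [29, 22, 4, 60, 47, 61, 29, 72]

Partitioned: [29, 22, 4, 60, 47, 61, 29, 72]


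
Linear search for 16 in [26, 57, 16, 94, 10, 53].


i=0: 26!=16
i=1: 57!=16
i=2: 16==16 found!

Found at 2, 3 comps


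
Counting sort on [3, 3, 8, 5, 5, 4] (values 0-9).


Input: [3, 3, 8, 5, 5, 4]
Counts: [0, 0, 0, 2, 1, 2, 0, 0, 1, 0]

Sorted: [3, 3, 4, 5, 5, 8]


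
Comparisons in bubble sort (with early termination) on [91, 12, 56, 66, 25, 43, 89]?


Algorithm: bubble sort (with early termination)
Input: [91, 12, 56, 66, 25, 43, 89]
Sorted: [12, 25, 43, 56, 66, 89, 91]

18


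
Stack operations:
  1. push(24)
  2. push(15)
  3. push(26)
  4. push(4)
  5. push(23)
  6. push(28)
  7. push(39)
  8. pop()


push(24) -> [24]
push(15) -> [24, 15]
push(26) -> [24, 15, 26]
push(4) -> [24, 15, 26, 4]
push(23) -> [24, 15, 26, 4, 23]
push(28) -> [24, 15, 26, 4, 23, 28]
push(39) -> [24, 15, 26, 4, 23, 28, 39]
pop()->39, [24, 15, 26, 4, 23, 28]

Final stack: [24, 15, 26, 4, 23, 28]


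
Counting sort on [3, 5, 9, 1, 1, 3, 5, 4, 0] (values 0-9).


Input: [3, 5, 9, 1, 1, 3, 5, 4, 0]
Counts: [1, 2, 0, 2, 1, 2, 0, 0, 0, 1]

Sorted: [0, 1, 1, 3, 3, 4, 5, 5, 9]


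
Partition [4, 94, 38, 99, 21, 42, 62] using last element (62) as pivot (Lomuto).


Pivot: 62
  4 <= 62: advance i (no swap)
  38 <= 62: swap -> [4, 38, 94, 99, 21, 42, 62]
  21 <= 62: swap -> [4, 38, 21, 99, 94, 42, 62]
  42 <= 62: swap -> [4, 38, 21, 42, 94, 99, 62]
Place pivot at 4: [4, 38, 21, 42, 62, 99, 94]

Partitioned: [4, 38, 21, 42, 62, 99, 94]


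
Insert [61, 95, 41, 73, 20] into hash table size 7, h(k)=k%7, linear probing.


Insert 61: h=5 -> slot 5
Insert 95: h=4 -> slot 4
Insert 41: h=6 -> slot 6
Insert 73: h=3 -> slot 3
Insert 20: h=6, 1 probes -> slot 0

Table: [20, None, None, 73, 95, 61, 41]


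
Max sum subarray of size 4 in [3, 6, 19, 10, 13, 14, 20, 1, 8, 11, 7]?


[0:4]: 38
[1:5]: 48
[2:6]: 56
[3:7]: 57
[4:8]: 48
[5:9]: 43
[6:10]: 40
[7:11]: 27

Max: 57 at [3:7]


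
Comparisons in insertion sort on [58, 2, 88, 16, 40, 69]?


Algorithm: insertion sort
Input: [58, 2, 88, 16, 40, 69]
Sorted: [2, 16, 40, 58, 69, 88]

10


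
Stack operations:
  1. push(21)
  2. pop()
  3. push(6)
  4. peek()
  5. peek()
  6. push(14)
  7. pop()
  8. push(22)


push(21) -> [21]
pop()->21, []
push(6) -> [6]
peek()->6
peek()->6
push(14) -> [6, 14]
pop()->14, [6]
push(22) -> [6, 22]

Final stack: [6, 22]


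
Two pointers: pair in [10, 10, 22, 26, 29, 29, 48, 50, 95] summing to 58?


lo=0(10)+hi=8(95)=105
lo=0(10)+hi=7(50)=60
lo=0(10)+hi=6(48)=58

Yes: 10+48=58


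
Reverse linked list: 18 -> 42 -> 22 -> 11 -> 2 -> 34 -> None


Step 1: curr=18, set curr.next=prev(None) | reversed so far: 18
Step 2: curr=42, set curr.next=prev(18) | reversed so far: 42 -> 18
Step 3: curr=22, set curr.next=prev(42) | reversed so far: 22 -> 42 -> 18
Step 4: curr=11, set curr.next=prev(22) | reversed so far: 11 -> 22 -> 42 -> 18
Step 5: curr=2, set curr.next=prev(11) | reversed so far: 2 -> 11 -> 22 -> 42 -> 18
Step 6: curr=34, set curr.next=prev(2) | reversed so far: 34 -> 2 -> 11 -> 22 -> 42 -> 18

34 -> 2 -> 11 -> 22 -> 42 -> 18 -> None


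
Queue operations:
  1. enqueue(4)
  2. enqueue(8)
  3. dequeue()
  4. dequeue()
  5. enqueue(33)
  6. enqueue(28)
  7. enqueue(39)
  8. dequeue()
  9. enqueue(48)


enqueue(4) -> [4]
enqueue(8) -> [4, 8]
dequeue()->4, [8]
dequeue()->8, []
enqueue(33) -> [33]
enqueue(28) -> [33, 28]
enqueue(39) -> [33, 28, 39]
dequeue()->33, [28, 39]
enqueue(48) -> [28, 39, 48]

Final queue: [28, 39, 48]


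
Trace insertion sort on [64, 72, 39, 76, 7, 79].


Initial: [64, 72, 39, 76, 7, 79]
Insert 72: [64, 72, 39, 76, 7, 79]
Insert 39: [39, 64, 72, 76, 7, 79]
Insert 76: [39, 64, 72, 76, 7, 79]
Insert 7: [7, 39, 64, 72, 76, 79]
Insert 79: [7, 39, 64, 72, 76, 79]

Sorted: [7, 39, 64, 72, 76, 79]


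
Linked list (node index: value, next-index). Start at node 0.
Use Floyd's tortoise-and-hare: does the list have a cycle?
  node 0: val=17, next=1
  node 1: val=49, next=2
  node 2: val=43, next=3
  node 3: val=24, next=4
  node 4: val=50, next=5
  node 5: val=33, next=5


Floyd's tortoise (slow, +1) and hare (fast, +2):
  init: slow=0, fast=0
  step 1: slow=1, fast=2
  step 2: slow=2, fast=4
  step 3: slow=3, fast=5
  step 4: slow=4, fast=5
  step 5: slow=5, fast=5
  slow == fast at node 5: cycle detected

Cycle: yes


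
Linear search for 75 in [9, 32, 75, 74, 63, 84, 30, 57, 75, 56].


i=0: 9!=75
i=1: 32!=75
i=2: 75==75 found!

Found at 2, 3 comps


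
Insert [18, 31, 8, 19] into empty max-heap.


Insert 18: [18]
Insert 31: [31, 18]
Insert 8: [31, 18, 8]
Insert 19: [31, 19, 8, 18]

Final heap: [31, 19, 8, 18]


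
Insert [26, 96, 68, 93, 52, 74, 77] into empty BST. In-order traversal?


Insert 26: root
Insert 96: R from 26
Insert 68: R from 26 -> L from 96
Insert 93: R from 26 -> L from 96 -> R from 68
Insert 52: R from 26 -> L from 96 -> L from 68
Insert 74: R from 26 -> L from 96 -> R from 68 -> L from 93
Insert 77: R from 26 -> L from 96 -> R from 68 -> L from 93 -> R from 74

In-order: [26, 52, 68, 74, 77, 93, 96]
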